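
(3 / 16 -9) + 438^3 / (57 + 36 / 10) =2240723679 / 1616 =1386586.44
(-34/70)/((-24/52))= 221/210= 1.05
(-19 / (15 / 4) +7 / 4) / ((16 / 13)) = -2587 / 960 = -2.69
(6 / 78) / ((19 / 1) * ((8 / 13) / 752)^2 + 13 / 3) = 344604 / 19412749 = 0.02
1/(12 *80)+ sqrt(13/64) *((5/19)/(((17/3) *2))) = 1/960+ 15 *sqrt(13)/5168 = 0.01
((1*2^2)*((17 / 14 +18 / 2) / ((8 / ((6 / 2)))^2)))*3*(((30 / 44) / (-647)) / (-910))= 81 / 4057984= 0.00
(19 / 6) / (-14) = -19 / 84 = -0.23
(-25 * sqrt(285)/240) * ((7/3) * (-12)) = 35 * sqrt(285)/12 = 49.24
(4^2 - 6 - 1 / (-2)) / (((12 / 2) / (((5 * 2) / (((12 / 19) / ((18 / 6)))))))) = 665 / 8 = 83.12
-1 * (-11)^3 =1331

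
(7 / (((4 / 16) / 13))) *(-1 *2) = -728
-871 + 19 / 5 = -4336 / 5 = -867.20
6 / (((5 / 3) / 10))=36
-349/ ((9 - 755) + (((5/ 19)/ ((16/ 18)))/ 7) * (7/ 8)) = 424384/ 907091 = 0.47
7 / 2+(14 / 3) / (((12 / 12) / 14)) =413 / 6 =68.83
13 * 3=39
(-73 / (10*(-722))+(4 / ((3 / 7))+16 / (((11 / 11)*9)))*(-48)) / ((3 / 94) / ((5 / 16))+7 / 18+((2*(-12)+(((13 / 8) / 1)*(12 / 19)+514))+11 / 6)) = -1628801121 / 1506722534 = -1.08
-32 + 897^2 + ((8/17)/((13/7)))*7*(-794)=177500269/221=803168.64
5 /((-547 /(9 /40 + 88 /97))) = -4393 /424472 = -0.01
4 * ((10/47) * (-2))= -80/47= -1.70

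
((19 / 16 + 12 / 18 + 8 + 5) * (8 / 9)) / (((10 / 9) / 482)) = 171833 / 30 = 5727.77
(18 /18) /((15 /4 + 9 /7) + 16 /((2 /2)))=28 /589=0.05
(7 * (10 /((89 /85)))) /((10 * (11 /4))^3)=1904 /592295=0.00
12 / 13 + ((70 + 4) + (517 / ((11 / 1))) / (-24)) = 22765 / 312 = 72.96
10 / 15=2 / 3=0.67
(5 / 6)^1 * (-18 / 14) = -15 / 14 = -1.07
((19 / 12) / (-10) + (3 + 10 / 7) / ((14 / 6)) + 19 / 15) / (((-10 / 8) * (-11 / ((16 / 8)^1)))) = 1607 / 3675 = 0.44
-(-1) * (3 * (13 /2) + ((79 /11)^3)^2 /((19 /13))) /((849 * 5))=6321586570247 /285770504910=22.12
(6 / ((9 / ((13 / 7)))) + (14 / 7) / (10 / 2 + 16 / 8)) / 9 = 32 / 189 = 0.17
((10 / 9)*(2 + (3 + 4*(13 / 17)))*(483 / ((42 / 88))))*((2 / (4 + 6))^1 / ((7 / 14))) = 554576 / 153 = 3624.68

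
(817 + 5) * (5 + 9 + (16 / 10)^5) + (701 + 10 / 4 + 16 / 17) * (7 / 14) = 4351897003 / 212500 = 20479.52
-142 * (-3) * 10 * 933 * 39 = 155008620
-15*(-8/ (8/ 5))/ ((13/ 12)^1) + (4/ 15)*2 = 13604/ 195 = 69.76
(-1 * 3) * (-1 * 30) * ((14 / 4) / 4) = 315 / 4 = 78.75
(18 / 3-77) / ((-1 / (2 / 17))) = 142 / 17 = 8.35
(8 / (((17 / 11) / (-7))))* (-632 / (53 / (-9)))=-3503808 / 901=-3888.80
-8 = -8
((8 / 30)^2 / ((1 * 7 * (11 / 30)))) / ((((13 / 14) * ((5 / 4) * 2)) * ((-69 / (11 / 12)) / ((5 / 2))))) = -16 / 40365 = -0.00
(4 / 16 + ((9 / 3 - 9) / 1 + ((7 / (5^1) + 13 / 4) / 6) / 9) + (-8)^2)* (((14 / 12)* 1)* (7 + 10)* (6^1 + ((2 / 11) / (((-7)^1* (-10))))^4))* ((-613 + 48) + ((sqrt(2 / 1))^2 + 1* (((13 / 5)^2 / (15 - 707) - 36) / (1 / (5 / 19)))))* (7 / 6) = -4636483.33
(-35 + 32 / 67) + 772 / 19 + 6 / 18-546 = -2060570 / 3819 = -539.56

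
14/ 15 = 0.93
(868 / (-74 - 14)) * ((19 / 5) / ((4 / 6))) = -12369 / 220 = -56.22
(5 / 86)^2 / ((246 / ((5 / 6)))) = 125 / 10916496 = 0.00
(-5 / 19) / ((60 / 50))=-25 / 114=-0.22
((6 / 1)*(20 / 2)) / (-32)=-15 / 8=-1.88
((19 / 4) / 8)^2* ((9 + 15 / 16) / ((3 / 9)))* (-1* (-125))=21524625 / 16384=1313.76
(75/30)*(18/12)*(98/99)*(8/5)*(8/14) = 112/33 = 3.39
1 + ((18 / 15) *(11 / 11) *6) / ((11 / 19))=739 / 55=13.44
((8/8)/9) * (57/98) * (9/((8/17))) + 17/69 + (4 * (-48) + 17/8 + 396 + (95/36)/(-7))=33631001/162288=207.23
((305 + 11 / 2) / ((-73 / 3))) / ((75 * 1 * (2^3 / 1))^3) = -69 / 1168000000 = -0.00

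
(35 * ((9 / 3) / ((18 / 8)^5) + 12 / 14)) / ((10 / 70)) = 4384310 / 19683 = 222.75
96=96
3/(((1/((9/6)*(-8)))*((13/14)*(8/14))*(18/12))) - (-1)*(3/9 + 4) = -1595/39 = -40.90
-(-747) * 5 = 3735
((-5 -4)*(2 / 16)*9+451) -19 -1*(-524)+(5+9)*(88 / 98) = 53673 / 56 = 958.45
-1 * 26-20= -46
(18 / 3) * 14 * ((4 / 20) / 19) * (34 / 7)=408 / 95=4.29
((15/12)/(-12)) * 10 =-25/24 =-1.04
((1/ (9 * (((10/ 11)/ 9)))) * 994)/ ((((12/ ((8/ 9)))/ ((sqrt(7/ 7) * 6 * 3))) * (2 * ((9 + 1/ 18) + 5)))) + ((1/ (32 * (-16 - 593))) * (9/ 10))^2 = 5033379348687/ 97055436800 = 51.86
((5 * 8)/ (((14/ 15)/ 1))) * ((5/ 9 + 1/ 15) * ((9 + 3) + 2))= 1120/ 3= 373.33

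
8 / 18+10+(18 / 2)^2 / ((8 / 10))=4021 / 36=111.69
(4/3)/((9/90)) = 40/3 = 13.33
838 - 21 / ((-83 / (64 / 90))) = 1043534 / 1245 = 838.18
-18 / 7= -2.57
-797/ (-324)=797/ 324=2.46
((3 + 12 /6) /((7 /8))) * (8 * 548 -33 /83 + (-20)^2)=15881560 /581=27334.87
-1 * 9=-9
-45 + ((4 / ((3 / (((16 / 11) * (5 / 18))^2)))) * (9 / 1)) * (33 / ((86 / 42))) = -19055 / 1419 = -13.43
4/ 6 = 2/ 3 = 0.67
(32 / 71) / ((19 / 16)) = 512 / 1349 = 0.38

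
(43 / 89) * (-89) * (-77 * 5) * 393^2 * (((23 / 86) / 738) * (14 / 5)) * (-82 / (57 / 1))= -3732366.96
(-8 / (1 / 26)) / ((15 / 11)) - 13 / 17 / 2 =-77987 / 510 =-152.92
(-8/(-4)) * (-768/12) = -128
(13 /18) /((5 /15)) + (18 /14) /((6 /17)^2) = 1049 /84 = 12.49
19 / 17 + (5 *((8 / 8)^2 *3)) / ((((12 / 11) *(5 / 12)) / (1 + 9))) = 5629 / 17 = 331.12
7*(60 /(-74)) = -210 /37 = -5.68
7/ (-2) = -7/ 2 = -3.50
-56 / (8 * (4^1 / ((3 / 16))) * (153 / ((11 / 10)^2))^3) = -0.00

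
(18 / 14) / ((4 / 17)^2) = 23.22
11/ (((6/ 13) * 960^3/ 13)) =1859/ 5308416000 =0.00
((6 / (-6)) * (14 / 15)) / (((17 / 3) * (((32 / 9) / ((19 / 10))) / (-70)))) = 8379 / 1360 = 6.16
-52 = -52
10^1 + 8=18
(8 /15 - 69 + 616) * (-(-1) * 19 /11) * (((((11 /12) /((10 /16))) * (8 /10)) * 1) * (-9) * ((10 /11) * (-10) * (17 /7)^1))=220492.38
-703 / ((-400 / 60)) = 2109 / 20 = 105.45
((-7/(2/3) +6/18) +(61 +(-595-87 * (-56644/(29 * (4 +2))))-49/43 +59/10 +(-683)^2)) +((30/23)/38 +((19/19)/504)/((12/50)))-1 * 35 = 140422473592363/284119920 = 494236.64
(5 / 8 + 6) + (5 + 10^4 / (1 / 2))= 160093 / 8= 20011.62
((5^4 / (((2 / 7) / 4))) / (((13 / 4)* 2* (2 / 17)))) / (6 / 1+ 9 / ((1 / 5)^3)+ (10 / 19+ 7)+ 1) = 403750 / 40209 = 10.04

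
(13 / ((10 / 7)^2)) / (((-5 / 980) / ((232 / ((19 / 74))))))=-1128136.39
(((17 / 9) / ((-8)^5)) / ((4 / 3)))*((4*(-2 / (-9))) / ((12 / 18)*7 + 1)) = -1 / 147456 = -0.00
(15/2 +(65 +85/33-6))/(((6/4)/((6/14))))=4559/231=19.74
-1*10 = -10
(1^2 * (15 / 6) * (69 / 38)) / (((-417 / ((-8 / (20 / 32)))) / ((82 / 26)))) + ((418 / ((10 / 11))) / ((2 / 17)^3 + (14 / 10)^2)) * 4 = 7759451030876 / 8272090021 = 938.03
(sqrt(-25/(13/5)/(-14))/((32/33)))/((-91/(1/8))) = -0.00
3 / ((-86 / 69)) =-207 / 86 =-2.41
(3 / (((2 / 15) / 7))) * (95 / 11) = 29925 / 22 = 1360.23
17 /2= 8.50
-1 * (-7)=7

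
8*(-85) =-680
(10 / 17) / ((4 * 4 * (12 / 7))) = 35 / 1632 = 0.02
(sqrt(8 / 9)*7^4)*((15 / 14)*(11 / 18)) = 18865*sqrt(2) / 18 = 1482.17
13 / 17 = 0.76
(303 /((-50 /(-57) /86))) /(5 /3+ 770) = 2227959 /57875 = 38.50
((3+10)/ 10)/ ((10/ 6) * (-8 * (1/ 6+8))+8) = -117/ 9080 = -0.01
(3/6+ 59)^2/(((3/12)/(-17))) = -240737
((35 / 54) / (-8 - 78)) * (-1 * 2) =35 / 2322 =0.02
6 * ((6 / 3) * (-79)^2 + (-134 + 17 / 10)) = 370491 / 5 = 74098.20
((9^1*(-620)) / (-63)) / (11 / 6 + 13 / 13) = 3720 / 119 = 31.26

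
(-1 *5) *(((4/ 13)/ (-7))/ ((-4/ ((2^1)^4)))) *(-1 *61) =4880/ 91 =53.63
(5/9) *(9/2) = 5/2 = 2.50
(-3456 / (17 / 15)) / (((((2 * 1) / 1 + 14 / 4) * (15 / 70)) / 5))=-2419200 / 187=-12936.90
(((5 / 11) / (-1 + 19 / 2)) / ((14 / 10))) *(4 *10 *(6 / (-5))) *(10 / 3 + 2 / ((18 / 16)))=-36800 / 3927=-9.37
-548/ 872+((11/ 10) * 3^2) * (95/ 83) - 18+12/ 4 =-4.30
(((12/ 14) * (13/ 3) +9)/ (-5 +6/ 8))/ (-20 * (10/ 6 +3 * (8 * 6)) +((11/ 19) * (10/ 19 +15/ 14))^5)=0.00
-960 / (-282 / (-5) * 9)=-800 / 423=-1.89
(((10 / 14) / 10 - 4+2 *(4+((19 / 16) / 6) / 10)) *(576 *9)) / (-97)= -219.71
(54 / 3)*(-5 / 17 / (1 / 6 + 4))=-108 / 85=-1.27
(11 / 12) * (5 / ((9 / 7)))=3.56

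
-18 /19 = -0.95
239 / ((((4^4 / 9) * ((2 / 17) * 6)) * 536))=12189 / 548864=0.02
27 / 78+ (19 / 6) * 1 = 137 / 39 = 3.51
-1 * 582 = -582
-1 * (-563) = 563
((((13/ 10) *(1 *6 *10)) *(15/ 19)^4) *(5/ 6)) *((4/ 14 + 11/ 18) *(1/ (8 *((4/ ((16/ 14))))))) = 41315625/ 51085832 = 0.81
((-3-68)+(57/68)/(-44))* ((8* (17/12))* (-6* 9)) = 1912401/44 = 43463.66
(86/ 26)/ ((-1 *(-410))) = 43/ 5330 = 0.01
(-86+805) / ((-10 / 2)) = -719 / 5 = -143.80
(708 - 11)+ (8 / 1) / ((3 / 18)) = 745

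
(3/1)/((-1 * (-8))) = 3/8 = 0.38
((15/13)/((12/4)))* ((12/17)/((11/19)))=1140/2431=0.47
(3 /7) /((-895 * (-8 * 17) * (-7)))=-3 /5964280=-0.00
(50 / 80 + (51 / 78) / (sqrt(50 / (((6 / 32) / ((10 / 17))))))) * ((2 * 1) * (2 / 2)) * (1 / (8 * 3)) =17 * sqrt(255) / 62400 + 5 / 96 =0.06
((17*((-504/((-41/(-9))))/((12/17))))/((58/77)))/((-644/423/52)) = 3303969669/27347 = 120816.53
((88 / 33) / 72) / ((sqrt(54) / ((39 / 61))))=13 * sqrt(6) / 9882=0.00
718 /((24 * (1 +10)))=2.72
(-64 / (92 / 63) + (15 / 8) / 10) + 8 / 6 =-46705 / 1104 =-42.31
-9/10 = -0.90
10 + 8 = 18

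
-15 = -15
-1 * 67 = -67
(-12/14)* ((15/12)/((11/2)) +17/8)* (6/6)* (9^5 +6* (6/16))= -146683305/1232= -119061.12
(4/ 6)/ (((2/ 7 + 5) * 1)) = 14/ 111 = 0.13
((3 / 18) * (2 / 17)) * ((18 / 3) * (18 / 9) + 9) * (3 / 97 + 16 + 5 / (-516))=5613265 / 850884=6.60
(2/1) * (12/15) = 8/5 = 1.60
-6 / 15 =-2 / 5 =-0.40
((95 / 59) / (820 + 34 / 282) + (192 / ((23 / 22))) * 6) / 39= 57637283879 / 2039952317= 28.25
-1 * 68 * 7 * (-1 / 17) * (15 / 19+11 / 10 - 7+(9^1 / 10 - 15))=-10220 / 19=-537.89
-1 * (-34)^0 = -1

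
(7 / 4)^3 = 343 / 64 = 5.36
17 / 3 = 5.67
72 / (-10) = -36 / 5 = -7.20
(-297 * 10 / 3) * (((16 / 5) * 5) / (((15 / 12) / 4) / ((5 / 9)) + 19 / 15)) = -3801600 / 439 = -8659.68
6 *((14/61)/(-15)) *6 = -168/305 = -0.55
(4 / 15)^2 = 16 / 225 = 0.07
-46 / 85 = -0.54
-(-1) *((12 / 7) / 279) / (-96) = -1 / 15624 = -0.00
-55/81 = -0.68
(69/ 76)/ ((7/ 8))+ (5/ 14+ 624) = 23765/ 38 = 625.39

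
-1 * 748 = -748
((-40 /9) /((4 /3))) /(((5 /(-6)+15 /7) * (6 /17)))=-238 /33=-7.21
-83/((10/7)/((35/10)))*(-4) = 813.40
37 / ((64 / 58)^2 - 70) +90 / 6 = 836573 / 57846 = 14.46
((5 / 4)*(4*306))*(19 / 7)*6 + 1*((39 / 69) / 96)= 385119451 / 15456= 24917.15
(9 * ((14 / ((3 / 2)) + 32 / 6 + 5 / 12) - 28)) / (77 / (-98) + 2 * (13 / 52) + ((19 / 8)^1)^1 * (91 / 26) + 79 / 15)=-195300 / 22333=-8.74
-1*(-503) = 503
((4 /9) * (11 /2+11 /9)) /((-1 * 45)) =-242 /3645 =-0.07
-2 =-2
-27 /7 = -3.86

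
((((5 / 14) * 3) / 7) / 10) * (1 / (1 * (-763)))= -0.00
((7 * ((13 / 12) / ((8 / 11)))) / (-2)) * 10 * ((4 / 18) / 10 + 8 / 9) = -41041 / 864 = -47.50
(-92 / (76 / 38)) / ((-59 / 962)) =44252 / 59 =750.03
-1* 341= -341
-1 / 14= -0.07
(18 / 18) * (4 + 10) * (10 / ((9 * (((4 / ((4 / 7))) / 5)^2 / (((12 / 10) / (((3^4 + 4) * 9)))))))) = 40 / 3213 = 0.01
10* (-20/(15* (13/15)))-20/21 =-4460/273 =-16.34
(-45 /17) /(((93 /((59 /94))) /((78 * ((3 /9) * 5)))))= -57525 /24769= -2.32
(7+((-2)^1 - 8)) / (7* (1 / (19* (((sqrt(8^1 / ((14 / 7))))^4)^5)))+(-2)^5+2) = 59768832 / 597688313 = 0.10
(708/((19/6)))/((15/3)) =4248/95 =44.72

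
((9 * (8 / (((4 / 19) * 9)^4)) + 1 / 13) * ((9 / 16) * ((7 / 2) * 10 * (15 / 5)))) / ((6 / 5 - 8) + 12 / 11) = -3306189425 / 56429568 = -58.59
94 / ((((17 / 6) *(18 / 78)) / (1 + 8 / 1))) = 1293.88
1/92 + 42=3865/92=42.01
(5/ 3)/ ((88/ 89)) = 1.69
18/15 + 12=66/5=13.20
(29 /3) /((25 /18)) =174 /25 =6.96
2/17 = 0.12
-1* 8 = -8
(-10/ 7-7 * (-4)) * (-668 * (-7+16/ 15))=3686024/ 35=105314.97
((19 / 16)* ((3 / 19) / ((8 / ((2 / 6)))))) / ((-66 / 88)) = -1 / 96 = -0.01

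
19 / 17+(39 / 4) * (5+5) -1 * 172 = -2495 / 34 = -73.38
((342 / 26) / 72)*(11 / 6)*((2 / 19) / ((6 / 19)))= 209 / 1872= 0.11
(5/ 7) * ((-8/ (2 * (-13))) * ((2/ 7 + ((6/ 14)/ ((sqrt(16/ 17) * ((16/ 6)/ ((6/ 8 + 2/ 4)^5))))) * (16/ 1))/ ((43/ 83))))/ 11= 3320/ 301301 + 11671875 * sqrt(17)/ 154266112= 0.32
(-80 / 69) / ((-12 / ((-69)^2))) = 460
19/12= 1.58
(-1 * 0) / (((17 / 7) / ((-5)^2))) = 0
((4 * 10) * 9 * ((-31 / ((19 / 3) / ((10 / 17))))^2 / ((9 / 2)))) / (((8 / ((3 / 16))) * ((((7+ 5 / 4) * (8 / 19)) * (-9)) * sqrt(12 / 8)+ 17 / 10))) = -48164118750 * sqrt(6) / 290040500861-16216875 / 897958207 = -0.42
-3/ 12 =-1/ 4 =-0.25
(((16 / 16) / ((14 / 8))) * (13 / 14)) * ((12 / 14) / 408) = 13 / 11662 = 0.00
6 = 6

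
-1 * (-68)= 68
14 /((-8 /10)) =-35 /2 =-17.50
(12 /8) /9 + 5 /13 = 43 /78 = 0.55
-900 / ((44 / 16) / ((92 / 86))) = -165600 / 473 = -350.11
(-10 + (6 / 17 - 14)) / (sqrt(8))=-201*sqrt(2) / 34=-8.36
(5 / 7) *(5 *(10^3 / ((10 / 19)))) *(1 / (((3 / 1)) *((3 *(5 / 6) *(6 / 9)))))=9500 / 7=1357.14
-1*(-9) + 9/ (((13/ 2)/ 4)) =189/ 13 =14.54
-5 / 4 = -1.25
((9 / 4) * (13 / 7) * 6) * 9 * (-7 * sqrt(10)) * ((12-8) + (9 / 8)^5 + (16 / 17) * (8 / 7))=-84720282777 * sqrt(10) / 7798784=-34352.67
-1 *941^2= -885481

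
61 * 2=122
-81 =-81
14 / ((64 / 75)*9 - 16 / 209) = 36575 / 19864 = 1.84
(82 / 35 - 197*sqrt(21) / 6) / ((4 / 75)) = 615 / 14 - 4925*sqrt(21) / 8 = -2777.22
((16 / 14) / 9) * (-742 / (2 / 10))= -4240 / 9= -471.11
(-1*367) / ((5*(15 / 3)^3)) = -367 / 625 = -0.59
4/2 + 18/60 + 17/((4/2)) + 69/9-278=-3893/15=-259.53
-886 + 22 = -864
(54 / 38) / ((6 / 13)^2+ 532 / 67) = 305721 / 1754080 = 0.17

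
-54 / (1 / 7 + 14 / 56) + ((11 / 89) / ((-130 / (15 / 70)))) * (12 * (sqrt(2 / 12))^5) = -1512 / 11 - 11 * sqrt(6) / 971880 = -137.45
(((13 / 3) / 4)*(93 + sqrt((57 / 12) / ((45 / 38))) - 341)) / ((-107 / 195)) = 485.67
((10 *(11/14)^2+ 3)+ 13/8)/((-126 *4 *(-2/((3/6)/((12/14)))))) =1411/225792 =0.01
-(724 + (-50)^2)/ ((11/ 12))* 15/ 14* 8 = -2321280/ 77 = -30146.49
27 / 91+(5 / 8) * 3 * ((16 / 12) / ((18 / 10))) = 2761 / 1638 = 1.69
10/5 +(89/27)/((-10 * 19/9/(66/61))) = 10611/5795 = 1.83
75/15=5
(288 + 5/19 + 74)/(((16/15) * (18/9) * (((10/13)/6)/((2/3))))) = 268437/304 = 883.02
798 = 798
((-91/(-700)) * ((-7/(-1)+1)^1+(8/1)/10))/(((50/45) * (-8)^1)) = -1287/10000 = -0.13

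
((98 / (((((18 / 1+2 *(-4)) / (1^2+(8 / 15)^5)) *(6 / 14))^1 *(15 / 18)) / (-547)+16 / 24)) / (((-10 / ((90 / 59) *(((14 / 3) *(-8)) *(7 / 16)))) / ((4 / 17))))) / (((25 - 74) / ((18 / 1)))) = -192614969696688 / 6027305802907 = -31.96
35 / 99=0.35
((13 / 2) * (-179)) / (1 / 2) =-2327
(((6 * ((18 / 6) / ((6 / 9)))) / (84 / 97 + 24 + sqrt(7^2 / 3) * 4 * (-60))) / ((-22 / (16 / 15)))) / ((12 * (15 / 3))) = 58491 / 101362358350 + 131726 * sqrt(3) / 10136235835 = 0.00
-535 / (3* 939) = -535 / 2817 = -0.19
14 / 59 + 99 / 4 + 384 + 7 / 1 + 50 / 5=100533 / 236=425.99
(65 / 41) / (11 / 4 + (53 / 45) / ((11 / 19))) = 128700 / 388393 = 0.33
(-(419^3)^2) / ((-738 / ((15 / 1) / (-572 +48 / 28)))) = -189387879802921835 / 982032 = -192853063650.60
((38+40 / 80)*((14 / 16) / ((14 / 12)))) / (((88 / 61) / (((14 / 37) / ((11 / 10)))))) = 44835 / 6512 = 6.88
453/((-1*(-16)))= 453/16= 28.31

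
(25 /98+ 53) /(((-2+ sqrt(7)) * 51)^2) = 307 /(14994 * (2 - sqrt(7))^2) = 0.05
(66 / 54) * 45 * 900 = 49500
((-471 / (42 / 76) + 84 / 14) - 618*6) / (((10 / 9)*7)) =-28692 / 49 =-585.55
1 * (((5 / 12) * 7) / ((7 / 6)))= 5 / 2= 2.50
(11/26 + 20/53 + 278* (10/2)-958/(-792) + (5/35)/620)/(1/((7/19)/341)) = 103021196984/68500555695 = 1.50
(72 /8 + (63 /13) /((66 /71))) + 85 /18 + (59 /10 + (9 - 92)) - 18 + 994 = 11812543 /12870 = 917.84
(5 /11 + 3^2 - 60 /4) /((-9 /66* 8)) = 61 /12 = 5.08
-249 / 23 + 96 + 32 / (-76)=37037 / 437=84.75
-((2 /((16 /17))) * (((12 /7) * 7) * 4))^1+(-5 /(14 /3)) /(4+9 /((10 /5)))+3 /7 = -101.70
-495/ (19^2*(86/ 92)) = -22770/ 15523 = -1.47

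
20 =20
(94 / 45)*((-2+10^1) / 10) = 376 / 225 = 1.67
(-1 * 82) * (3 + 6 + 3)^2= -11808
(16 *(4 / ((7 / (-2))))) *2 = -36.57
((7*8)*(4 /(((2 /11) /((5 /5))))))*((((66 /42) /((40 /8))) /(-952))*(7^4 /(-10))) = 41503 /425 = 97.65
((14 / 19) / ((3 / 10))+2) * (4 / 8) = 127 / 57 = 2.23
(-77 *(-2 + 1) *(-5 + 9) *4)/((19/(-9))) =-11088/19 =-583.58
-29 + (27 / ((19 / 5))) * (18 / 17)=-6937 / 323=-21.48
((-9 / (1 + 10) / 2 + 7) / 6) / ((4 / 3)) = 145 / 176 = 0.82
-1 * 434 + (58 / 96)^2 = -999095 / 2304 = -433.63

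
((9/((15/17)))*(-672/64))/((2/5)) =-1071/4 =-267.75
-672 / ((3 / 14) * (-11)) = 3136 / 11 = 285.09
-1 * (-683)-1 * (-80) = 763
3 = 3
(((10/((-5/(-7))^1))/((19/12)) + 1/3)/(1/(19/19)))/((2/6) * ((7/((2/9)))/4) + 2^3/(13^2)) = 707096/205941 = 3.43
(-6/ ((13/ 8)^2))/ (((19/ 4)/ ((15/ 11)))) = -23040/ 35321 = -0.65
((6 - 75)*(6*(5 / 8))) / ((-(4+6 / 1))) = 207 / 8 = 25.88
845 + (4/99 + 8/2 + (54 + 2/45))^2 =114858181/27225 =4218.85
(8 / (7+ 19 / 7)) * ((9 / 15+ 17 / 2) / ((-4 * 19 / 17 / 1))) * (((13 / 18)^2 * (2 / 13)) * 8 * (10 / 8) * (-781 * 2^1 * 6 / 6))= 6467461 / 3078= 2101.19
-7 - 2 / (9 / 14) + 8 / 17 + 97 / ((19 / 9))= 105544 / 2907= 36.31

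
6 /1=6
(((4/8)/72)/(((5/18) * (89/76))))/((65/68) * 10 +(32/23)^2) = 170867/91999745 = 0.00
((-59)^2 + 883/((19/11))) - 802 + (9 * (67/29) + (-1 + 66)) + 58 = 1837036/551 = 3334.00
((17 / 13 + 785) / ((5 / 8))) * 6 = 490656 / 65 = 7548.55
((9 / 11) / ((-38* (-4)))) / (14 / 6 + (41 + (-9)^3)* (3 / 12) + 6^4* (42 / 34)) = 459 / 122047640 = 0.00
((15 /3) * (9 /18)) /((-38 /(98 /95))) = -49 /722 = -0.07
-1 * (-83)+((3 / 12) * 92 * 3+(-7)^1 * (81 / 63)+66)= 209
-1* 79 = -79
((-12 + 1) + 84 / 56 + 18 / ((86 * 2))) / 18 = -202 / 387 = -0.52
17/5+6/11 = 217/55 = 3.95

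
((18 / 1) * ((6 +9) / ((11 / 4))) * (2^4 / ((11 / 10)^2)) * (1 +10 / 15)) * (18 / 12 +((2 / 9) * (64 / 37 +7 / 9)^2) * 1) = 925264480000 / 147593259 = 6269.02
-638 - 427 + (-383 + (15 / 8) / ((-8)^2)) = -741361 / 512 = -1447.97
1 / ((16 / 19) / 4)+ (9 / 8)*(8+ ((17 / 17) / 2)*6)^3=12017 / 8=1502.12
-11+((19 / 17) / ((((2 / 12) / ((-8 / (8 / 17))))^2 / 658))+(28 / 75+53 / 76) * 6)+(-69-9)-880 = 7267748353 / 950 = 7650261.42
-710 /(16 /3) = -133.12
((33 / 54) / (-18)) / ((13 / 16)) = -44 / 1053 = -0.04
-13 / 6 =-2.17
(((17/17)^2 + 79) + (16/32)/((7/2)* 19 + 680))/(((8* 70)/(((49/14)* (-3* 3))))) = -1074969/238880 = -4.50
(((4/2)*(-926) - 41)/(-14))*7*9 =17037/2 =8518.50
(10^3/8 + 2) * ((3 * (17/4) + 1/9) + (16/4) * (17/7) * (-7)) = -252095/36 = -7002.64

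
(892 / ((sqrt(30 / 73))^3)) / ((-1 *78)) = -16279 *sqrt(2190) / 17550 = -43.41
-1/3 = -0.33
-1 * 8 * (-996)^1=7968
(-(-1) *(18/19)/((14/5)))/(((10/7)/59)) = 531/38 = 13.97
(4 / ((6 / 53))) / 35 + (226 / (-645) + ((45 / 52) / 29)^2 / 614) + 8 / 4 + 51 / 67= 481560194753019 / 140793419472160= 3.42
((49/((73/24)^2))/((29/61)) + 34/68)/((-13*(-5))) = 3597869/20090330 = 0.18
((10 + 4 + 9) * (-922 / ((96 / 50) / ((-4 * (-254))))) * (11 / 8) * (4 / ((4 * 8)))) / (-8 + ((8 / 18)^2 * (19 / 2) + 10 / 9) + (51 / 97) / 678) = 21918413396385 / 56953312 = 384848.79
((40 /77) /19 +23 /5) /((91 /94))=3181806 /665665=4.78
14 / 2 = 7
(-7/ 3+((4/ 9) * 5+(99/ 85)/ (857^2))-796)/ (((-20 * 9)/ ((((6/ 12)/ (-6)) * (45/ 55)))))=-223648900667/ 741646600200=-0.30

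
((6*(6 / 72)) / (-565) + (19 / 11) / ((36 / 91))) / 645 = 976687 / 144312300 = 0.01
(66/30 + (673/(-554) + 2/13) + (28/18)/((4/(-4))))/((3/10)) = -134987/97227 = -1.39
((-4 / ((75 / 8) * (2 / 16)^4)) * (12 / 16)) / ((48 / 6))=-4096 / 25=-163.84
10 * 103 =1030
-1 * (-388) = 388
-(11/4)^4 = -14641/256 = -57.19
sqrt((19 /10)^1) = sqrt(190) /10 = 1.38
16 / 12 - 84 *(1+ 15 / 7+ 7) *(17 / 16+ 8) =-92639 / 12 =-7719.92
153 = 153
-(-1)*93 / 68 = 93 / 68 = 1.37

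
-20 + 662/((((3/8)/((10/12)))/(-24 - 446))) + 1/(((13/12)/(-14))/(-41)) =-80836748/117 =-690912.38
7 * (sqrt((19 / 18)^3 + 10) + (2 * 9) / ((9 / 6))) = 7 * sqrt(130358) / 108 + 84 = 107.40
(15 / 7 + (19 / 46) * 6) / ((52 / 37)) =6882 / 2093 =3.29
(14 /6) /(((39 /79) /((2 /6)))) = 553 /351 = 1.58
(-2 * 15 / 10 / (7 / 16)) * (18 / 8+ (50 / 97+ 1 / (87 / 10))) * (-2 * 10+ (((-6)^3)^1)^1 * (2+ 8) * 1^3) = 847854320 / 19691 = 43057.96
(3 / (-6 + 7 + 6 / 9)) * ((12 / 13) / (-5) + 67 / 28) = 36171 / 9100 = 3.97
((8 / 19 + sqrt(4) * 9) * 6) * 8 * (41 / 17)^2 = 28240800 / 5491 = 5143.11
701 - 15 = 686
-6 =-6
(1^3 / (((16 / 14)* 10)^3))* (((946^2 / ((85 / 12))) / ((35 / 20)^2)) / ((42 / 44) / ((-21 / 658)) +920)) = 51681399 / 1664470000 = 0.03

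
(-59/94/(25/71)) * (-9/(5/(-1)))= -37701/11750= -3.21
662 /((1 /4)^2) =10592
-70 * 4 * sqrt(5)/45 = -56 * sqrt(5)/9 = -13.91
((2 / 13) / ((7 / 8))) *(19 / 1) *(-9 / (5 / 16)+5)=-5168 / 65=-79.51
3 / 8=0.38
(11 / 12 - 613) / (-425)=1469 / 1020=1.44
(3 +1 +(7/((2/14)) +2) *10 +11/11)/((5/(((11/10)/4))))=1133/40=28.32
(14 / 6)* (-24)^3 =-32256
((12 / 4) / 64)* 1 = 3 / 64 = 0.05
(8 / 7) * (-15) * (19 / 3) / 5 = -152 / 7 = -21.71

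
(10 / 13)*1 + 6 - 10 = -42 / 13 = -3.23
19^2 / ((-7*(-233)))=361 / 1631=0.22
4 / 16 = 1 / 4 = 0.25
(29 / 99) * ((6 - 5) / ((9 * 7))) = 29 / 6237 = 0.00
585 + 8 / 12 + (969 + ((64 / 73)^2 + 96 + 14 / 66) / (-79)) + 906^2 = 822389.44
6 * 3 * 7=126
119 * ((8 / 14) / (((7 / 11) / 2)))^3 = 11585024 / 16807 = 689.30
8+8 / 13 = 112 / 13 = 8.62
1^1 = 1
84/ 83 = 1.01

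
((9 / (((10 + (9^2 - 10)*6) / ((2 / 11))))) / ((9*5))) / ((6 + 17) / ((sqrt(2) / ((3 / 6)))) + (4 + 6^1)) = 8 / 324929 - 23*sqrt(2) / 1624645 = 0.00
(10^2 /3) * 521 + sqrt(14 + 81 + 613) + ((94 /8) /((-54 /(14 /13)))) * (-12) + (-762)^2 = 2 * sqrt(177) + 69967577 /117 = 598040.09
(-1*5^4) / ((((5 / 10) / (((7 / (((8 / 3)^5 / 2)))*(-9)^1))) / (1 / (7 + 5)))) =3189375 / 32768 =97.33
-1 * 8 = -8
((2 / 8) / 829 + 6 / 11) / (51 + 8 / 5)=99535 / 9593188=0.01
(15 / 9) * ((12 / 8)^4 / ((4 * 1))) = 135 / 64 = 2.11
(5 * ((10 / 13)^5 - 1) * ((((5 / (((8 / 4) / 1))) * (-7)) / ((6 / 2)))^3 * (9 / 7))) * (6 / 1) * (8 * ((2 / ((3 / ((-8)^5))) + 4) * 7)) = -2540515611865000 / 371293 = -6842347180.97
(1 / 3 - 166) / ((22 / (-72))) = 5964 / 11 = 542.18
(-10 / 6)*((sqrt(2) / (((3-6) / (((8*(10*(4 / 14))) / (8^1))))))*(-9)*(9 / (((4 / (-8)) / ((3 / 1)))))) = 5400*sqrt(2) / 7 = 1090.96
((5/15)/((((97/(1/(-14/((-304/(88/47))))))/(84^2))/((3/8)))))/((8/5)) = 281295/4268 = 65.91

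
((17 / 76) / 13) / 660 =17 / 652080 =0.00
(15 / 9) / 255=1 / 153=0.01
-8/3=-2.67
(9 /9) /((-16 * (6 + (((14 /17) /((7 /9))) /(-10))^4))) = -52200625 /5011364976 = -0.01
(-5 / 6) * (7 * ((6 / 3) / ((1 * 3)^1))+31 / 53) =-4175 / 954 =-4.38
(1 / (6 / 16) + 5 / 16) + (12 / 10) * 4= 1867 / 240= 7.78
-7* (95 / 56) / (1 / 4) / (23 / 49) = -4655 / 46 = -101.20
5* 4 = 20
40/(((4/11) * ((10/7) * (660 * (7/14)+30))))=77/360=0.21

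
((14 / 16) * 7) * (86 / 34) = 2107 / 136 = 15.49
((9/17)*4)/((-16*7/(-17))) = 9/28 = 0.32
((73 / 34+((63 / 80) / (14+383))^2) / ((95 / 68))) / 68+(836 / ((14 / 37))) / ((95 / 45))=1046.59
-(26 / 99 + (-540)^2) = -28868426 / 99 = -291600.26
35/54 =0.65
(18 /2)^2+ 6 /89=7215 /89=81.07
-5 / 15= -1 / 3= -0.33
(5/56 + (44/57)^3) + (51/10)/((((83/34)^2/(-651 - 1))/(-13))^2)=25389278636949883889489/2460905675466840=10317046.64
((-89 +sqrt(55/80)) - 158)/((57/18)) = -78 +3 *sqrt(11)/38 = -77.74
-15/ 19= -0.79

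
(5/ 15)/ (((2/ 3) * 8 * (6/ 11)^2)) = 121/ 576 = 0.21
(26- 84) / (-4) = 29 / 2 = 14.50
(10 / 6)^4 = 625 / 81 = 7.72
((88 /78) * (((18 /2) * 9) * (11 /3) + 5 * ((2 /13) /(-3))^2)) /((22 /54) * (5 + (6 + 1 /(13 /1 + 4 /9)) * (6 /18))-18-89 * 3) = -218650388 /184097615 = -1.19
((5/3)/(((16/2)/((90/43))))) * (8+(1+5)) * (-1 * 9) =-4725/86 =-54.94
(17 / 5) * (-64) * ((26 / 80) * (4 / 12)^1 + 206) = -44849.17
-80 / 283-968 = -274024 / 283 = -968.28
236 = 236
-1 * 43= -43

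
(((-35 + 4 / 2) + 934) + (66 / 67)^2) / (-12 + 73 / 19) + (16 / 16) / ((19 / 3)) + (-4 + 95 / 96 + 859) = 189248455883 / 253826016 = 745.58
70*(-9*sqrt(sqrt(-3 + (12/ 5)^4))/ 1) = -126*18861^(1/ 4) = -1476.60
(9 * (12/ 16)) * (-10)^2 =675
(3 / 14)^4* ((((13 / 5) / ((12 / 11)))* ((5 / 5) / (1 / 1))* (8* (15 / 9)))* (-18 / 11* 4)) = -1053 / 2401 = -0.44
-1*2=-2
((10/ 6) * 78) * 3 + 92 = 482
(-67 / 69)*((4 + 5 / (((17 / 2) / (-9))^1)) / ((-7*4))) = -737 / 16422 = -0.04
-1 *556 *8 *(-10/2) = 22240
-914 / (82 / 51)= -568.46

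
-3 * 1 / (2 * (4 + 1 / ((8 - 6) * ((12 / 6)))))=-6 / 17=-0.35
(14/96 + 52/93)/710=1049/1056480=0.00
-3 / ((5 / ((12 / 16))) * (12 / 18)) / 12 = -9 / 160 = -0.06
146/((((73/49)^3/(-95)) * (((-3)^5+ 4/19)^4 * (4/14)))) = -4246509785/1005049330515169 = -0.00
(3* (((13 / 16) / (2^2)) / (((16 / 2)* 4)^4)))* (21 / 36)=91 / 268435456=0.00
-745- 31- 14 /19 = -14758 /19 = -776.74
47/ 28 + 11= 12.68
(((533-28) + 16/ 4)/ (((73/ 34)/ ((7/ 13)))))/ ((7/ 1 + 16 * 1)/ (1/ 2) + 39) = 7126/ 4745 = 1.50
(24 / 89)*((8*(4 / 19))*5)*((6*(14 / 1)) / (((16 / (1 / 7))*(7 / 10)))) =28800 / 11837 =2.43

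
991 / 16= 61.94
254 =254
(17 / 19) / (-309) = -17 / 5871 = -0.00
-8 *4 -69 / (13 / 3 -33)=-2545 / 86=-29.59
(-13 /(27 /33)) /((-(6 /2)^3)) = 143 /243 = 0.59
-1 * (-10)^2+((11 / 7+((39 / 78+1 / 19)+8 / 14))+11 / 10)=-63976 / 665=-96.20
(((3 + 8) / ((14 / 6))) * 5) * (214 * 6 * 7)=211860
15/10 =3/2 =1.50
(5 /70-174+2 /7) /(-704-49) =0.23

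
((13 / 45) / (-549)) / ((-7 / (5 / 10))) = 13 / 345870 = 0.00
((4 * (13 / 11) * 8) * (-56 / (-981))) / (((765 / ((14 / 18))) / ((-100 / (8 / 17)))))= -407680 / 874071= -0.47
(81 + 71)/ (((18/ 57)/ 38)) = 54872/ 3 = 18290.67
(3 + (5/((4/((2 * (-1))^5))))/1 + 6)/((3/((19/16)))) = -589/48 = -12.27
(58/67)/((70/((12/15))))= 116/11725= 0.01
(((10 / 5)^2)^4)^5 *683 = 750966441771008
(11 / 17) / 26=11 / 442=0.02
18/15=6/5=1.20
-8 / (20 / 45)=-18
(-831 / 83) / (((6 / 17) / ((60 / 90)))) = -18.91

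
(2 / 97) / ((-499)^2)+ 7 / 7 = 24153099 / 24153097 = 1.00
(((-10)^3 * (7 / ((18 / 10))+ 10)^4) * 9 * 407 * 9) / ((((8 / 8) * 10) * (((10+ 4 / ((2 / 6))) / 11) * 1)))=-4968261718750 / 81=-61336564429.01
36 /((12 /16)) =48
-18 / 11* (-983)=17694 / 11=1608.55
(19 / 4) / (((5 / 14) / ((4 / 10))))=133 / 25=5.32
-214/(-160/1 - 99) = 214/259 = 0.83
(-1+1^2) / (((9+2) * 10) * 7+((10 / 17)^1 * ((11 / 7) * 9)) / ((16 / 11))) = 0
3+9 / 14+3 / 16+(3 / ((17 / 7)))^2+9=464685 / 32368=14.36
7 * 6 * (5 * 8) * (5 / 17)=8400 / 17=494.12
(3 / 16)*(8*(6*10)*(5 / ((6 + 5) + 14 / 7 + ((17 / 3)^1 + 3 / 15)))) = 6750 / 283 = 23.85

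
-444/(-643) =444/643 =0.69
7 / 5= 1.40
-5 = -5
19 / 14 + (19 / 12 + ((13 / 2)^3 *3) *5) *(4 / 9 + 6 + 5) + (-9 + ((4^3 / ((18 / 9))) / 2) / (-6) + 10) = 47161.77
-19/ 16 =-1.19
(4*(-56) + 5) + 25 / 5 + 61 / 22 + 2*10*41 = 13393 / 22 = 608.77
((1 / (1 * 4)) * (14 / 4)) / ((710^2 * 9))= 7 / 36295200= 0.00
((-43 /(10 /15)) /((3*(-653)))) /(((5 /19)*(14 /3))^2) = 139707 /6399400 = 0.02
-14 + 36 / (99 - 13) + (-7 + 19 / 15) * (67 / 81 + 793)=-47698192 / 10449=-4564.86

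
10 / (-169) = -10 / 169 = -0.06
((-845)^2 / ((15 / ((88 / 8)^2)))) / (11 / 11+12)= 1329185 / 3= 443061.67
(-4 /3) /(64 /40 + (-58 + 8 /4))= 5 /204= 0.02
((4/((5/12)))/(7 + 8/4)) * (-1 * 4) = -64/15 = -4.27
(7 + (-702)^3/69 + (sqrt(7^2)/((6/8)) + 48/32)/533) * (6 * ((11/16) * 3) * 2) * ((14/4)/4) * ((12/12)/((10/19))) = -24901193161383/120704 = -206299651.72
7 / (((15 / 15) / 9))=63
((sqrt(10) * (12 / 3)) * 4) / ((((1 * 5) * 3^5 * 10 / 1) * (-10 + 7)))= -8 * sqrt(10) / 18225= -0.00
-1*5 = -5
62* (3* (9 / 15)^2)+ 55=121.96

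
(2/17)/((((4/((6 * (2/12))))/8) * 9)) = 4/153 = 0.03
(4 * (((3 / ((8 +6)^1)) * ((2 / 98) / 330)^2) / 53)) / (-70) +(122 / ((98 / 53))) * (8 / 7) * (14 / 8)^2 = 261347534852249 / 1131724555500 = 230.93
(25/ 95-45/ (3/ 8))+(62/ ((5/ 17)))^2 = 44316.90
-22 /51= -0.43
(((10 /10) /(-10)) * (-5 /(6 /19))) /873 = 19 /10476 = 0.00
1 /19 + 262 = 4979 /19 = 262.05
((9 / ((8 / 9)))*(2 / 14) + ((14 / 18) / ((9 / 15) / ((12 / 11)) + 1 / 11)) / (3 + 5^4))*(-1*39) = -210072629 / 3719016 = -56.49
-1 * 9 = -9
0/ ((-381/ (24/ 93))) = 0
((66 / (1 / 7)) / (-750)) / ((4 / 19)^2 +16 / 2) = -2527 / 33000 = -0.08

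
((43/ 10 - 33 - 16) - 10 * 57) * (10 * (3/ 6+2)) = -30735/ 2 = -15367.50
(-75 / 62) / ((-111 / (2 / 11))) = 25 / 12617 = 0.00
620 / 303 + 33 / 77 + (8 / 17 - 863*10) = -311065709 / 36057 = -8627.05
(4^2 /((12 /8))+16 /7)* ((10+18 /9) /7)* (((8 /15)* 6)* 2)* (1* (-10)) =-69632 /49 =-1421.06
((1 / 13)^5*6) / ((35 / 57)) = 342 / 12995255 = 0.00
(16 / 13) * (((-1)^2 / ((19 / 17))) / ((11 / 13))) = 272 / 209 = 1.30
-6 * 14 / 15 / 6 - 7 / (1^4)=-119 / 15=-7.93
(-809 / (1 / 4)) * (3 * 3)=-29124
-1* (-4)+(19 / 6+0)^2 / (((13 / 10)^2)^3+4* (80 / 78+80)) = 155112196612 / 38484736653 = 4.03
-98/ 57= -1.72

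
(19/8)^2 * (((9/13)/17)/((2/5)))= 16245/28288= 0.57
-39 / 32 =-1.22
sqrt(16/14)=2*sqrt(14)/7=1.07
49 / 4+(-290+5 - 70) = -1371 / 4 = -342.75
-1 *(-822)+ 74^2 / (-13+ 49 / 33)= 32913 / 95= 346.45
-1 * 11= -11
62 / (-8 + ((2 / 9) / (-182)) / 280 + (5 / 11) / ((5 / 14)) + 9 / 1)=156396240 / 5732989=27.28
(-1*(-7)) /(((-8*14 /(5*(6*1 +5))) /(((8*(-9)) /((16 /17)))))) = 8415 /32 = 262.97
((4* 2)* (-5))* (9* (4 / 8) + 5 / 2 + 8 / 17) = -5080 / 17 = -298.82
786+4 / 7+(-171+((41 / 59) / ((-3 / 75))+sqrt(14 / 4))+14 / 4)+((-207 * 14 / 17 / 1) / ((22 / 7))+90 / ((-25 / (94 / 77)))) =sqrt(14) / 2+419413063 / 772310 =544.93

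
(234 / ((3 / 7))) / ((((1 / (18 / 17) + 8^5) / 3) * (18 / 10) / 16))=37440 / 84263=0.44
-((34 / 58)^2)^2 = -83521 / 707281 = -0.12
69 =69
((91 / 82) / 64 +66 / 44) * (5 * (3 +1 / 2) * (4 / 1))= 278705 / 2624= 106.21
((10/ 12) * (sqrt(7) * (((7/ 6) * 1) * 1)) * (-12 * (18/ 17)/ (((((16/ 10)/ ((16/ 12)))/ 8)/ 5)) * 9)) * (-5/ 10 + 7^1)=-409500 * sqrt(7)/ 17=-63731.48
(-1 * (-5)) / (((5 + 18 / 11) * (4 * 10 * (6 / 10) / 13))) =0.41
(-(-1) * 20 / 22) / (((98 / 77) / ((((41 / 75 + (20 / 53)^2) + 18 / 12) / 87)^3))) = 784703553996886147 / 68962784451103716075000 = 0.00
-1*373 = -373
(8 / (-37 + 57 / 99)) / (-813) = 44 / 162871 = 0.00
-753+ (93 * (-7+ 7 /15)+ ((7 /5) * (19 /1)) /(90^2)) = -55104167 /40500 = -1360.60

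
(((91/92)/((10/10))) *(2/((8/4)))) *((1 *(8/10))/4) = 91/460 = 0.20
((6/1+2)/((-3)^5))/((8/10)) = -10/243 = -0.04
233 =233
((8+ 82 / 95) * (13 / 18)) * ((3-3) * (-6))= 0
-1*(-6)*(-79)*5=-2370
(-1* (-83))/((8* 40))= 83/320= 0.26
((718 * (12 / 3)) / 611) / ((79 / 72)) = 206784 / 48269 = 4.28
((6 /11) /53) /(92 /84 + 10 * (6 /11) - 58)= -126 /629905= -0.00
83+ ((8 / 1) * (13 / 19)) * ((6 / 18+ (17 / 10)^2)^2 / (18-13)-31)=-80487593 / 1068750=-75.31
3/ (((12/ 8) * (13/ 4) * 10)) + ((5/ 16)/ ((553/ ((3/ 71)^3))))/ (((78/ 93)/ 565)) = 25346194849/ 411683548640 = 0.06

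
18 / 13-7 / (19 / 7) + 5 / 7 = -0.48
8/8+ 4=5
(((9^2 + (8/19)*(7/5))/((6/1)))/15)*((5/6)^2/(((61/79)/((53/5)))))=32453437/3755160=8.64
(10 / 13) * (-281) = -2810 / 13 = -216.15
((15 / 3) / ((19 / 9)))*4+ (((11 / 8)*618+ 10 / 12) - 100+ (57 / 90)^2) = 6501917 / 8550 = 760.46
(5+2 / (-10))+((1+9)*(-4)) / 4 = -26 / 5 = -5.20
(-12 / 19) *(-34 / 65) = 408 / 1235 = 0.33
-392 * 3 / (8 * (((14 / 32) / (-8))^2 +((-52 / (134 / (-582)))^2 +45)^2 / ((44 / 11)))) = -0.00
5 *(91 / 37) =455 / 37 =12.30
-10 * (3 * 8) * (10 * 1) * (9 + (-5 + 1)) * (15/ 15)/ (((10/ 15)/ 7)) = -126000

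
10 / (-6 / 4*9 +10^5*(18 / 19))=380 / 3599487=0.00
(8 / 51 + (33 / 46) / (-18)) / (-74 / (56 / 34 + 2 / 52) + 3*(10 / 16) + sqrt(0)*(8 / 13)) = -272670 / 97941199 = -0.00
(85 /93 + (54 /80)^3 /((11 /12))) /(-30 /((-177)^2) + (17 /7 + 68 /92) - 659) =-11461891056637 /6016154081872000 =-0.00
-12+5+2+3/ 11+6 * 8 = 476/ 11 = 43.27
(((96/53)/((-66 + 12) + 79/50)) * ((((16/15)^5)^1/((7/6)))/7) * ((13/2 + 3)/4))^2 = 101612466592546816/527746662500721890625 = 0.00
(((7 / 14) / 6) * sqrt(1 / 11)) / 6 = 0.00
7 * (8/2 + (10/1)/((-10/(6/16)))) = 203/8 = 25.38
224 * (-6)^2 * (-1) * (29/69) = -77952/23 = -3389.22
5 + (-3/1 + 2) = 4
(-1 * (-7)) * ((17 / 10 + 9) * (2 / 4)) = 749 / 20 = 37.45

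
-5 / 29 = -0.17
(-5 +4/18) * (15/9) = -215/27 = -7.96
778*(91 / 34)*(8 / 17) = 283192 / 289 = 979.90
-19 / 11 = -1.73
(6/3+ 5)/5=7/5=1.40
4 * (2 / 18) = 4 / 9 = 0.44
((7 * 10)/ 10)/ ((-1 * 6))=-7/ 6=-1.17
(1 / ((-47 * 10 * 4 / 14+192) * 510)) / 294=1 / 8653680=0.00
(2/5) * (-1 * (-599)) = 1198/5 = 239.60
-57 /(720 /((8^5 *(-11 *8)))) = 3424256 /15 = 228283.73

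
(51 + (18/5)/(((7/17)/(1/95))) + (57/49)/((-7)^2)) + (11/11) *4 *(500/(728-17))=43729589438/810877725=53.93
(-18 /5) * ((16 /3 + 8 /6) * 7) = -168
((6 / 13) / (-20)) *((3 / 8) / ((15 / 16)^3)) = -256 / 24375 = -0.01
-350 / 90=-35 / 9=-3.89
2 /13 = 0.15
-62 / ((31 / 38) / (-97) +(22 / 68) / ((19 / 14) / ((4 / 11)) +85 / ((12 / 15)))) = 23927985996 / 2110505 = 11337.56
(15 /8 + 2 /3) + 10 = 301 /24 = 12.54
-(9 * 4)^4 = -1679616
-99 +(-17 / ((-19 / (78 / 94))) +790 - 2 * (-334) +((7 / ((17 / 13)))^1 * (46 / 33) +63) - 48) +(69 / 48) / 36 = 132953653849 / 96186816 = 1382.24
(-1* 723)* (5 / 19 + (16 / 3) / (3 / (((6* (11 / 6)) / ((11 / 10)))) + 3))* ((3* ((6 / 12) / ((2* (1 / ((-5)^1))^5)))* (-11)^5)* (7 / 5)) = -54570163965625 / 76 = -718028473231.91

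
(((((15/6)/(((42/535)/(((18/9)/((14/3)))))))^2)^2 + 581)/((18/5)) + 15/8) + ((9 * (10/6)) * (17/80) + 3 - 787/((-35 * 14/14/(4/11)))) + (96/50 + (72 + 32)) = 24158481660817253/2435051942400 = 9921.14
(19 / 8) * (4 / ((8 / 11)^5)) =3059969 / 65536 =46.69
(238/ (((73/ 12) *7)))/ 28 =102/ 511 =0.20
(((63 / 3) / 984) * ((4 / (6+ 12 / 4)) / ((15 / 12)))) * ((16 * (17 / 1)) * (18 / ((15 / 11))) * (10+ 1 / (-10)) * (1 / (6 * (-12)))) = -57596 / 15375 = -3.75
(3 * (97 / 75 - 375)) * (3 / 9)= -28028 / 75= -373.71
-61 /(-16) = 61 /16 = 3.81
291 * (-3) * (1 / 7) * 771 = -673083 / 7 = -96154.71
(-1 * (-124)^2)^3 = -3635215077376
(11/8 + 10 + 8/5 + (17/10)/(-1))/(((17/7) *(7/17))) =451/40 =11.28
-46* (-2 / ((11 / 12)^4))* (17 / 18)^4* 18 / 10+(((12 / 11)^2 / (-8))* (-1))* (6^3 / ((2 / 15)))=281719112 / 658845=427.60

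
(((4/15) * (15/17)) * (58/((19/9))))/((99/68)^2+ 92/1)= 567936/8268971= 0.07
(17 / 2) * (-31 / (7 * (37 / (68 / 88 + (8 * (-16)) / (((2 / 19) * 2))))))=7040193 / 11396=617.78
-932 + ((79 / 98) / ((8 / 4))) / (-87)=-15892543 / 17052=-932.00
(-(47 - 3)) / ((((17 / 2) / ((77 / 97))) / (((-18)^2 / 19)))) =-70.07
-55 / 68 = -0.81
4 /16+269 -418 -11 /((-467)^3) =-60599299941 /407390252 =-148.75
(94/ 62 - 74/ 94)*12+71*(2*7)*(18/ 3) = 8702292/ 1457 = 5972.75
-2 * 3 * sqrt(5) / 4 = -3 * sqrt(5) / 2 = -3.35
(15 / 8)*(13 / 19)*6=585 / 76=7.70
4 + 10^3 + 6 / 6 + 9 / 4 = 4029 / 4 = 1007.25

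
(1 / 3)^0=1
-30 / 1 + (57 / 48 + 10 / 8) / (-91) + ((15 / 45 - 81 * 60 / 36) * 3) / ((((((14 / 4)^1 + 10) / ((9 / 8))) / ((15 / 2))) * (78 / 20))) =-94.77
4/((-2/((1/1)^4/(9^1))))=-2/9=-0.22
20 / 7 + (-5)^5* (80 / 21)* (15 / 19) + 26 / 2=-1247891 / 133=-9382.64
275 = 275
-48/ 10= -24/ 5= -4.80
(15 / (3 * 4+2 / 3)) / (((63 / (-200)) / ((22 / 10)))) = -1100 / 133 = -8.27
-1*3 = -3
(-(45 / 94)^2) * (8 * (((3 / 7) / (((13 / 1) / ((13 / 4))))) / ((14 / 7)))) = -6075 / 61852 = -0.10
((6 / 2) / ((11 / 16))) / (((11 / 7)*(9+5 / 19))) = 399 / 1331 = 0.30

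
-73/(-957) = 73/957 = 0.08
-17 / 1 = -17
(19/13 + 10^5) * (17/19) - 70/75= 331501387/3705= 89474.06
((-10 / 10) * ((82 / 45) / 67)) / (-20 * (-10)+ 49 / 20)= -328 / 2441547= -0.00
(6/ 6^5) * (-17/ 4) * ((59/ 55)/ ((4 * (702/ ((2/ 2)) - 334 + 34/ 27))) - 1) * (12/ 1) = 0.04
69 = 69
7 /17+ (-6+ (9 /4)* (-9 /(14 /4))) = -2707 /238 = -11.37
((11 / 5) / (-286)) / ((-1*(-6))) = -1 / 780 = -0.00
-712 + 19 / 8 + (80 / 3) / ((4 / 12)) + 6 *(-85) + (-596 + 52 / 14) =-96987 / 56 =-1731.91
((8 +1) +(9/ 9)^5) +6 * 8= 58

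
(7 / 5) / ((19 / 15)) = 21 / 19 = 1.11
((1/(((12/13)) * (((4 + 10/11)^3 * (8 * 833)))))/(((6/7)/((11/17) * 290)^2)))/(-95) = -8803852915/14816382344064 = -0.00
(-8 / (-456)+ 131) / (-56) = -1867 / 798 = -2.34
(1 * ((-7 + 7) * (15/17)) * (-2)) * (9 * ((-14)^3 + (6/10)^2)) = 0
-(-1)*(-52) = -52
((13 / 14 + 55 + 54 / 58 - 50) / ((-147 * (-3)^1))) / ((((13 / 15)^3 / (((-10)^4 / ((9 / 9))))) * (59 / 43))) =174.15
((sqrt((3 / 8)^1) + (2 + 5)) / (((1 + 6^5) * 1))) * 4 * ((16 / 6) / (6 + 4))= 4 * sqrt(6) / 116655 + 16 / 16665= 0.00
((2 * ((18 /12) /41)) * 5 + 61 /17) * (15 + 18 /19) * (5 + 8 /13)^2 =342313644 /172159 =1988.36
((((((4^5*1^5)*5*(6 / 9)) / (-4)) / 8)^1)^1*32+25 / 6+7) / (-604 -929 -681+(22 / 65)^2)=86244925 / 56121996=1.54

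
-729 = -729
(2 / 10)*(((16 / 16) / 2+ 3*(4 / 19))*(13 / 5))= 0.59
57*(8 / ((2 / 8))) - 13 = 1811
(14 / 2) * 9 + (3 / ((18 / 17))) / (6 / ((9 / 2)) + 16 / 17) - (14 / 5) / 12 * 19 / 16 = 890443 / 13920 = 63.97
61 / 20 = 3.05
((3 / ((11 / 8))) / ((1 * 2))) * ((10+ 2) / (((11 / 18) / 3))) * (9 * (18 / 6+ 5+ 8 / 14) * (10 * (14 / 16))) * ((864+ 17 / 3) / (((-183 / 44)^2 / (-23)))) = -186645772800 / 3721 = -50160110.94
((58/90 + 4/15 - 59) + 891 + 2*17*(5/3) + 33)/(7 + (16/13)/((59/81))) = 31842772/299925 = 106.17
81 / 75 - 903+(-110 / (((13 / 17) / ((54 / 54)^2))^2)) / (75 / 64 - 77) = -18442036036 / 20503925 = -899.44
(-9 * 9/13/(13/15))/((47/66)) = -80190/7943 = -10.10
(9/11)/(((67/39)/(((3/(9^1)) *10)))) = 1170/737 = 1.59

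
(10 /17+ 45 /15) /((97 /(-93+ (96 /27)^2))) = -397049 /133569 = -2.97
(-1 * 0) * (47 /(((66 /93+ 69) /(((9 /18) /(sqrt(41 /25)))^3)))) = 0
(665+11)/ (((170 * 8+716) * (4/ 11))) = 1859/ 2076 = 0.90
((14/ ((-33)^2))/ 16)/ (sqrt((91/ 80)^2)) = 10/ 14157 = 0.00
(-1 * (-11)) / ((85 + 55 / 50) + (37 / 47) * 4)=5170 / 41947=0.12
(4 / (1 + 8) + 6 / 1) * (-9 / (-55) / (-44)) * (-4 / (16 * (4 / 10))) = 29 / 1936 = 0.01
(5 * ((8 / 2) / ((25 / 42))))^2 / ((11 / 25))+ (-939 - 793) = 9172 / 11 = 833.82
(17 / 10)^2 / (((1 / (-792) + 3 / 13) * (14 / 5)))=21879 / 4865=4.50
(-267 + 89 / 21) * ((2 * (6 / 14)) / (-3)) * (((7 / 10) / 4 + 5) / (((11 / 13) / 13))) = 32172699 / 5390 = 5968.96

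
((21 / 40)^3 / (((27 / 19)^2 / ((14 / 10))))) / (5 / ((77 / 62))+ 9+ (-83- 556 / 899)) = -59999796703 / 42220431360000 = -0.00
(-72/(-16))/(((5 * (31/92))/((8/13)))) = 3312/2015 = 1.64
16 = 16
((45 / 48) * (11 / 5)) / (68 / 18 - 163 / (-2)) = 297 / 12280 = 0.02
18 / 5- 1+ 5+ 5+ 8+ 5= 128 / 5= 25.60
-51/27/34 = -1/18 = -0.06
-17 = -17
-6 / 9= -2 / 3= -0.67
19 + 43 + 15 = 77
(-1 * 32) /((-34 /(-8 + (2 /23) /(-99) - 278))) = -10419584 /38709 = -269.18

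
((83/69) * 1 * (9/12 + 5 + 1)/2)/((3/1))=249/184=1.35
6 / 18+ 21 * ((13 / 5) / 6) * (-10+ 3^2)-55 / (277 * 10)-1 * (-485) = 1978667 / 4155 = 476.21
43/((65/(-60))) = -516/13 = -39.69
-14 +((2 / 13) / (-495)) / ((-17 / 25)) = -306296 / 21879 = -14.00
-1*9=-9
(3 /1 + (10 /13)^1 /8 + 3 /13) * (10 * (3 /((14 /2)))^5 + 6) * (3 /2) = 515367 /16807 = 30.66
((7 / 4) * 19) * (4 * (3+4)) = 931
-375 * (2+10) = -4500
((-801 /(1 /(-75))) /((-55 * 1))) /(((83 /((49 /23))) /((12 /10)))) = -706482 /20999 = -33.64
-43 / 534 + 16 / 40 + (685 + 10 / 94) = 86014091 / 125490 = 685.43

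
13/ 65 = 1/ 5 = 0.20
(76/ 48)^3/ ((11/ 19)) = 130321/ 19008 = 6.86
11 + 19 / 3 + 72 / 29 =1724 / 87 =19.82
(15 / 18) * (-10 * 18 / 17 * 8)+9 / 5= -5847 / 85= -68.79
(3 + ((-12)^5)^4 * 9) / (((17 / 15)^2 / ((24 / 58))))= 93160367816473645468884900 / 8381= 11115662548201127009770.30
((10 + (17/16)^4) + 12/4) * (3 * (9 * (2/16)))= 25258203/524288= 48.18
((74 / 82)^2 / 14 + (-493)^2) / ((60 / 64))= 3050622152 / 11767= 259252.33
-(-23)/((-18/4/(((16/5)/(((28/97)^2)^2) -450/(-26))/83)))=-27464269019/932644440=-29.45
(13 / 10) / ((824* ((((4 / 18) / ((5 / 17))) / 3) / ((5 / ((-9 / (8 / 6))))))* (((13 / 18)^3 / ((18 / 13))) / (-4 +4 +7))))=-459270 / 3846947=-0.12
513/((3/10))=1710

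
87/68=1.28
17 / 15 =1.13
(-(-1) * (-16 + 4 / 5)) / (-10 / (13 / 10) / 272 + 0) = 67184 / 125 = 537.47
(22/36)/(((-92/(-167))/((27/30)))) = 1837/1840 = 1.00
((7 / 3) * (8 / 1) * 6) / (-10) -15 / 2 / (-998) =-111701 / 9980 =-11.19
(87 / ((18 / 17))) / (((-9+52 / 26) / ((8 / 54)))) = -986 / 567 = -1.74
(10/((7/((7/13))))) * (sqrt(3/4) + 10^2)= 5 * sqrt(3)/13 + 1000/13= 77.59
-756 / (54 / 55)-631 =-1401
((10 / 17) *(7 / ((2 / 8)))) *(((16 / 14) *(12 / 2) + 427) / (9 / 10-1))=-1214800 / 17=-71458.82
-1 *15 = -15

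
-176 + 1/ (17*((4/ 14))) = -5977/ 34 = -175.79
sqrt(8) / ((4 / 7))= 4.95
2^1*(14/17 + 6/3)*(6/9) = 3.76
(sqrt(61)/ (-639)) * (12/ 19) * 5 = -20 * sqrt(61)/ 4047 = -0.04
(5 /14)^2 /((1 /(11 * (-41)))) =-11275 /196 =-57.53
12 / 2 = 6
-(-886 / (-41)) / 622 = -443 / 12751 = -0.03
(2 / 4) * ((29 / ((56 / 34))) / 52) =493 / 2912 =0.17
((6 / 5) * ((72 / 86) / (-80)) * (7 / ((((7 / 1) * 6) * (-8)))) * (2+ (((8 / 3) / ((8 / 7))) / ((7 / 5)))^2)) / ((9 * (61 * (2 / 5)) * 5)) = 1 / 878400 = 0.00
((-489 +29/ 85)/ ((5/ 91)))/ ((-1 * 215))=3779776/ 91375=41.37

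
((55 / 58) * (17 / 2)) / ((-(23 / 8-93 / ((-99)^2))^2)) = -159672403440 / 162659882021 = -0.98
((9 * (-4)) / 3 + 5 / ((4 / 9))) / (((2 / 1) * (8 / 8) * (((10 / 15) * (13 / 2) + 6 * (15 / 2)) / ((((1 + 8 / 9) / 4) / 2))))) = -17 / 9472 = -0.00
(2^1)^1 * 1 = 2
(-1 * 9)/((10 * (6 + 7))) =-9/130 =-0.07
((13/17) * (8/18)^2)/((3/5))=1040/4131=0.25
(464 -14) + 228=678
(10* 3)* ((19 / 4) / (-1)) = -285 / 2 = -142.50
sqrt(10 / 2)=2.24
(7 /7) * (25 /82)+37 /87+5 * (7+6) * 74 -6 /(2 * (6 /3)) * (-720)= 42024469 /7134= 5890.73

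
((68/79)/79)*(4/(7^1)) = 272/43687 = 0.01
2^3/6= 4/3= 1.33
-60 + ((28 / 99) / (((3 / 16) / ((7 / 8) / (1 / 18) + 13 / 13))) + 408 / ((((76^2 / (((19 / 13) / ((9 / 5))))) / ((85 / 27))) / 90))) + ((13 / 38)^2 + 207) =1051685845 / 5575284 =188.63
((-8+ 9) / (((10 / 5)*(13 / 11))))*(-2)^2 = 22 / 13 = 1.69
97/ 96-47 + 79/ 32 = -2089/ 48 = -43.52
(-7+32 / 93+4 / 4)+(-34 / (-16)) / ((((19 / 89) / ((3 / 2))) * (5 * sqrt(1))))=-2.67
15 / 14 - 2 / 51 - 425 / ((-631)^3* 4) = 370327308859 / 358770135948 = 1.03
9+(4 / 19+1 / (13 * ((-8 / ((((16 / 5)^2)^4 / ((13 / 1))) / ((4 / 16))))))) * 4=-150863835373 / 1254296875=-120.28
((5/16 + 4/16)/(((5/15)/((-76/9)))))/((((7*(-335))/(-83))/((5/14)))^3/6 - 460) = -97775577/562995194752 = -0.00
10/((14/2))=10/7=1.43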